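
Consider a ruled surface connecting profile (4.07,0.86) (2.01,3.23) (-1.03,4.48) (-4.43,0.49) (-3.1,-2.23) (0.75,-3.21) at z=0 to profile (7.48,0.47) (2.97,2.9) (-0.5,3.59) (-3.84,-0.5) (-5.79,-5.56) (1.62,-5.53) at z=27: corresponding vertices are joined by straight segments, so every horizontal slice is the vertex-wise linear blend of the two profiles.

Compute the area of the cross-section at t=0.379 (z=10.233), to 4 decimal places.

Cross-section at t=0.379: each vertex is (1-t)·p0[i] + t·p1[i].
  v1: (1-0.379)·(4.07,0.86) + 0.379·(7.48,0.47) = (5.3624,0.7122)
  v2: (1-0.379)·(2.01,3.23) + 0.379·(2.97,2.9) = (2.3738,3.1049)
  v3: (1-0.379)·(-1.03,4.48) + 0.379·(-0.5,3.59) = (-0.8291,4.1427)
  v4: (1-0.379)·(-4.43,0.49) + 0.379·(-3.84,-0.5) = (-4.2064,0.1148)
  v5: (1-0.379)·(-3.1,-2.23) + 0.379·(-5.79,-5.56) = (-4.1195,-3.4921)
  v6: (1-0.379)·(0.75,-3.21) + 0.379·(1.62,-5.53) = (1.0797,-4.0893)
Shoelace sum Σ(x_i·y_{i+1} − x_{i+1}·y_i):
  i=1: 5.3624·3.1049 − 2.3738·0.7122 = +14.9592 (running +14.9592)
  i=2: 2.3738·4.1427 − -0.8291·3.1049 = +12.4085 (running +27.3677)
  i=3: -0.8291·0.1148 − -4.2064·4.1427 = +17.3306 (running +44.6983)
  i=4: -4.2064·-3.4921 − -4.1195·0.1148 = +15.1619 (running +59.8602)
  i=5: -4.1195·-4.0893 − 1.0797·-3.4921 = +20.6163 (running +80.4765)
  i=6: 1.0797·0.7122 − 5.3624·-4.0893 = +22.6973 (running +103.1738)
Area = |Σ|/2 = |103.1738|/2 = 51.5869

Area at t=0.379: 51.5869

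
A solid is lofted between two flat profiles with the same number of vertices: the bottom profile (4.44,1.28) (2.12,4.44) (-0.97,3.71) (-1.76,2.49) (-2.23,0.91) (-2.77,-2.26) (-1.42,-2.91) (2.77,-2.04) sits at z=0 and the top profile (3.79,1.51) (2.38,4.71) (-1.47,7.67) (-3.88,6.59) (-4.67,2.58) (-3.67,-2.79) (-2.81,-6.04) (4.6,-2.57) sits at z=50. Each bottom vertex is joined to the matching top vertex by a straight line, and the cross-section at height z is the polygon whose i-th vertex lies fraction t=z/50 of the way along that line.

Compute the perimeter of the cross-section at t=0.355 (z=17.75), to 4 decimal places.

Cross-section at t=0.355: each vertex is (1-t)·p0[i] + t·p1[i].
  v1: (1-0.355)·(4.44,1.28) + 0.355·(3.79,1.51) = (4.2093,1.3617)
  v2: (1-0.355)·(2.12,4.44) + 0.355·(2.38,4.71) = (2.2123,4.5358)
  v3: (1-0.355)·(-0.97,3.71) + 0.355·(-1.47,7.67) = (-1.1475,5.1158)
  v4: (1-0.355)·(-1.76,2.49) + 0.355·(-3.88,6.59) = (-2.5126,3.9455)
  v5: (1-0.355)·(-2.23,0.91) + 0.355·(-4.67,2.58) = (-3.0962,1.5029)
  v6: (1-0.355)·(-2.77,-2.26) + 0.355·(-3.67,-2.79) = (-3.0895,-2.4482)
  v7: (1-0.355)·(-1.42,-2.91) + 0.355·(-2.81,-6.04) = (-1.9134,-4.0212)
  v8: (1-0.355)·(2.77,-2.04) + 0.355·(4.6,-2.57) = (3.4196,-2.2281)
Perimeter = Σ |v_{i+1} − v_i|:
  edge 1→2: √(-1.9970² + 3.1742²) = 3.7501 (running 3.7501)
  edge 2→3: √(-3.3598² + 0.5800²) = 3.4095 (running 7.1596)
  edge 3→4: √(-1.3651² + -1.1703²) = 1.7981 (running 8.9577)
  edge 4→5: √(-0.5836² + -2.4426²) = 2.5114 (running 11.4691)
  edge 5→6: √(0.0067² + -3.9510²) = 3.9510 (running 15.4201)
  edge 6→7: √(1.1761² + -1.5730²) = 1.9640 (running 17.3841)
  edge 7→8: √(5.3331² + 1.7930²) = 5.6264 (running 23.0106)
  edge 8→1: √(0.7896² + 3.5898²) = 3.6756 (running 26.6862)
Perimeter = 26.6862

Perimeter at t=0.355: 26.6862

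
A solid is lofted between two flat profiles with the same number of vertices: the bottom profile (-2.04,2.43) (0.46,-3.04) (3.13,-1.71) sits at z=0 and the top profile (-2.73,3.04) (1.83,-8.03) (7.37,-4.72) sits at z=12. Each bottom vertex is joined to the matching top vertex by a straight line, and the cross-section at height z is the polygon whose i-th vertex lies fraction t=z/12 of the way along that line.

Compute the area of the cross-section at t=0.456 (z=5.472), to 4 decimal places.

Cross-section at t=0.456: each vertex is (1-t)·p0[i] + t·p1[i].
  v1: (1-0.456)·(-2.04,2.43) + 0.456·(-2.73,3.04) = (-2.3546,2.7082)
  v2: (1-0.456)·(0.46,-3.04) + 0.456·(1.83,-8.03) = (1.0847,-5.3154)
  v3: (1-0.456)·(3.13,-1.71) + 0.456·(7.37,-4.72) = (5.0634,-3.0826)
Shoelace sum Σ(x_i·y_{i+1} − x_{i+1}·y_i):
  i=1: -2.3546·-5.3154 − 1.0847·2.7082 = +9.5784 (running +9.5784)
  i=2: 1.0847·-3.0826 − 5.0634·-5.3154 = +23.5707 (running +33.1490)
  i=3: 5.0634·2.7082 − -2.3546·-3.0826 = +6.4543 (running +39.6033)
Area = |Σ|/2 = |39.6033|/2 = 19.8017

Area at t=0.456: 19.8017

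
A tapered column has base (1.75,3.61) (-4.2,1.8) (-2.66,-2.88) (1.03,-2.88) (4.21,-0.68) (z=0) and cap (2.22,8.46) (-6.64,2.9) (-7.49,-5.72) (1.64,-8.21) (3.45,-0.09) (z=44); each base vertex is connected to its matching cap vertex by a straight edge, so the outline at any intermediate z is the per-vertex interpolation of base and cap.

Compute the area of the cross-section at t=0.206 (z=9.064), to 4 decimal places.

Cross-section at t=0.206: each vertex is (1-t)·p0[i] + t·p1[i].
  v1: (1-0.206)·(1.75,3.61) + 0.206·(2.22,8.46) = (1.8468,4.6091)
  v2: (1-0.206)·(-4.2,1.8) + 0.206·(-6.64,2.9) = (-4.7026,2.0266)
  v3: (1-0.206)·(-2.66,-2.88) + 0.206·(-7.49,-5.72) = (-3.6550,-3.4650)
  v4: (1-0.206)·(1.03,-2.88) + 0.206·(1.64,-8.21) = (1.1557,-3.9780)
  v5: (1-0.206)·(4.21,-0.68) + 0.206·(3.45,-0.09) = (4.0534,-0.5585)
Shoelace sum Σ(x_i·y_{i+1} − x_{i+1}·y_i):
  i=1: 1.8468·2.0266 − -4.7026·4.6091 = +25.4177 (running +25.4177)
  i=2: -4.7026·-3.4650 − -3.6550·2.0266 = +23.7020 (running +49.1197)
  i=3: -3.6550·-3.9780 − 1.1557·-3.4650 = +18.5438 (running +67.6636)
  i=4: 1.1557·-0.5585 − 4.0534·-3.9780 = +15.4791 (running +83.1427)
  i=5: 4.0534·4.6091 − 1.8468·-0.5585 = +19.7141 (running +102.8568)
Area = |Σ|/2 = |102.8568|/2 = 51.4284

Area at t=0.206: 51.4284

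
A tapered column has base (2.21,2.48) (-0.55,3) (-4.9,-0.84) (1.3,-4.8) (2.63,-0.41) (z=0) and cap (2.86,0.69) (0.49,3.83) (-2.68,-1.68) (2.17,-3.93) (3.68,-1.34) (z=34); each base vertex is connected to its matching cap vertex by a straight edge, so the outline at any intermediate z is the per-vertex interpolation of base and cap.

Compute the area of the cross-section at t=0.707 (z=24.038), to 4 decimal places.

Area at t=0.707: 28.3639

Cross-section at t=0.707: each vertex is (1-t)·p0[i] + t·p1[i].
  v1: (1-0.707)·(2.21,2.48) + 0.707·(2.86,0.69) = (2.6696,1.2145)
  v2: (1-0.707)·(-0.55,3) + 0.707·(0.49,3.83) = (0.1853,3.5868)
  v3: (1-0.707)·(-4.9,-0.84) + 0.707·(-2.68,-1.68) = (-3.3305,-1.4339)
  v4: (1-0.707)·(1.3,-4.8) + 0.707·(2.17,-3.93) = (1.9151,-4.1849)
  v5: (1-0.707)·(2.63,-0.41) + 0.707·(3.68,-1.34) = (3.3723,-1.0675)
Shoelace sum Σ(x_i·y_{i+1} − x_{i+1}·y_i):
  i=1: 2.6696·3.5868 − 0.1853·1.2145 = +9.3502 (running +9.3502)
  i=2: 0.1853·-1.4339 − -3.3305·3.5868 = +11.6801 (running +21.0302)
  i=3: -3.3305·-4.1849 − 1.9151·-1.4339 = +16.6837 (running +37.7139)
  i=4: 1.9151·-1.0675 − 3.3723·-4.1849 = +12.0686 (running +49.7825)
  i=5: 3.3723·1.2145 − 2.6696·-1.0675 = +6.9454 (running +56.7279)
Area = |Σ|/2 = |56.7279|/2 = 28.3639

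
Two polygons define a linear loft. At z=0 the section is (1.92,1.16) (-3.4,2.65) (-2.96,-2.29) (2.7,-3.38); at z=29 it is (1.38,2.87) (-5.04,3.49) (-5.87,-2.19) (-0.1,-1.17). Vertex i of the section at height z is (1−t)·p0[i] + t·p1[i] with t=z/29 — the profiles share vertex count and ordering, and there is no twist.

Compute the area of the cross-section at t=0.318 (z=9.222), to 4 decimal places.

Cross-section at t=0.318: each vertex is (1-t)·p0[i] + t·p1[i].
  v1: (1-0.318)·(1.92,1.16) + 0.318·(1.38,2.87) = (1.7483,1.7038)
  v2: (1-0.318)·(-3.4,2.65) + 0.318·(-5.04,3.49) = (-3.9215,2.9171)
  v3: (1-0.318)·(-2.96,-2.29) + 0.318·(-5.87,-2.19) = (-3.8854,-2.2582)
  v4: (1-0.318)·(2.7,-3.38) + 0.318·(-0.1,-1.17) = (1.8096,-2.6772)
Shoelace sum Σ(x_i·y_{i+1} − x_{i+1}·y_i):
  i=1: 1.7483·2.9171 − -3.9215·1.7038 = +11.7813 (running +11.7813)
  i=2: -3.9215·-2.2582 − -3.8854·2.9171 = +20.1897 (running +31.9710)
  i=3: -3.8854·-2.6772 − 1.8096·-2.2582 = +14.4885 (running +46.4595)
  i=4: 1.8096·1.7038 − 1.7483·-2.6772 = +7.7637 (running +54.2232)
Area = |Σ|/2 = |54.2232|/2 = 27.1116

Area at t=0.318: 27.1116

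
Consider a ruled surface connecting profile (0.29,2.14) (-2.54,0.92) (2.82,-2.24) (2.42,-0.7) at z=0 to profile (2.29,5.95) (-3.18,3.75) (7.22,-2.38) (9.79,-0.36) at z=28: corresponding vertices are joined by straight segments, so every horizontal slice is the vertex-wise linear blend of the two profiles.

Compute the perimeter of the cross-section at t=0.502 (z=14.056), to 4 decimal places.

Cross-section at t=0.502: each vertex is (1-t)·p0[i] + t·p1[i].
  v1: (1-0.502)·(0.29,2.14) + 0.502·(2.29,5.95) = (1.2940,4.0526)
  v2: (1-0.502)·(-2.54,0.92) + 0.502·(-3.18,3.75) = (-2.8613,2.3407)
  v3: (1-0.502)·(2.82,-2.24) + 0.502·(7.22,-2.38) = (5.0288,-2.3103)
  v4: (1-0.502)·(2.42,-0.7) + 0.502·(9.79,-0.36) = (6.1197,-0.5293)
Perimeter = Σ |v_{i+1} − v_i|:
  edge 1→2: √(-4.1553² + -1.7120²) = 4.4941 (running 4.4941)
  edge 2→3: √(7.8901² + -4.6509²) = 9.1589 (running 13.6530)
  edge 3→4: √(1.0909² + 1.7810²) = 2.0885 (running 15.7415)
  edge 4→1: √(-4.8257² + 4.5819²) = 6.6545 (running 22.3960)
Perimeter = 22.3960

Perimeter at t=0.502: 22.3960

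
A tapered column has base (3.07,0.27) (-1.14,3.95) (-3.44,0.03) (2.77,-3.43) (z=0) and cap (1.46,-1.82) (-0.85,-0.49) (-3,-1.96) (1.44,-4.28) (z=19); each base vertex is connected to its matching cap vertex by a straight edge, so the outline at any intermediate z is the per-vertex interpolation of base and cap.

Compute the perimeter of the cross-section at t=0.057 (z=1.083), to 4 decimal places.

Cross-section at t=0.057: each vertex is (1-t)·p0[i] + t·p1[i].
  v1: (1-0.057)·(3.07,0.27) + 0.057·(1.46,-1.82) = (2.9782,0.1509)
  v2: (1-0.057)·(-1.14,3.95) + 0.057·(-0.85,-0.49) = (-1.1235,3.6969)
  v3: (1-0.057)·(-3.44,0.03) + 0.057·(-3,-1.96) = (-3.4149,-0.0834)
  v4: (1-0.057)·(2.77,-3.43) + 0.057·(1.44,-4.28) = (2.6942,-3.4785)
Perimeter = Σ |v_{i+1} − v_i|:
  edge 1→2: √(-4.1017² + 3.5461²) = 5.4220 (running 5.4220)
  edge 2→3: √(-2.2914² + -3.7803²) = 4.4206 (running 9.8426)
  edge 3→4: √(6.1091² + -3.3950²) = 6.9891 (running 16.8317)
  edge 4→1: √(0.2840² + 3.6293²) = 3.6404 (running 20.4721)
Perimeter = 20.4721

Perimeter at t=0.057: 20.4721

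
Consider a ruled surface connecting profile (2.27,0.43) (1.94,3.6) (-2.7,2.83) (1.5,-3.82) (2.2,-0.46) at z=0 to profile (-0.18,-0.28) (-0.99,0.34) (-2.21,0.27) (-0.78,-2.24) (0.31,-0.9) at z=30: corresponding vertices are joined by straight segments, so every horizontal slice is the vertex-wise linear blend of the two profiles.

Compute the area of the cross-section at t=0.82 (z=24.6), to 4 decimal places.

Area at t=0.82: 5.0475

Cross-section at t=0.82: each vertex is (1-t)·p0[i] + t·p1[i].
  v1: (1-0.82)·(2.27,0.43) + 0.82·(-0.18,-0.28) = (0.2610,-0.1522)
  v2: (1-0.82)·(1.94,3.6) + 0.82·(-0.99,0.34) = (-0.4626,0.9268)
  v3: (1-0.82)·(-2.7,2.83) + 0.82·(-2.21,0.27) = (-2.2982,0.7308)
  v4: (1-0.82)·(1.5,-3.82) + 0.82·(-0.78,-2.24) = (-0.3696,-2.5244)
  v5: (1-0.82)·(2.2,-0.46) + 0.82·(0.31,-0.9) = (0.6502,-0.8208)
Shoelace sum Σ(x_i·y_{i+1} − x_{i+1}·y_i):
  i=1: 0.2610·0.9268 − -0.4626·-0.1522 = +0.1715 (running +0.1715)
  i=2: -0.4626·0.7308 − -2.2982·0.9268 = +1.7919 (running +1.9634)
  i=3: -2.2982·-2.5244 − -0.3696·0.7308 = +6.0717 (running +8.0351)
  i=4: -0.3696·-0.8208 − 0.6502·-2.5244 = +1.9447 (running +9.9798)
  i=5: 0.6502·-0.1522 − 0.2610·-0.8208 = +0.1153 (running +10.0951)
Area = |Σ|/2 = |10.0951|/2 = 5.0475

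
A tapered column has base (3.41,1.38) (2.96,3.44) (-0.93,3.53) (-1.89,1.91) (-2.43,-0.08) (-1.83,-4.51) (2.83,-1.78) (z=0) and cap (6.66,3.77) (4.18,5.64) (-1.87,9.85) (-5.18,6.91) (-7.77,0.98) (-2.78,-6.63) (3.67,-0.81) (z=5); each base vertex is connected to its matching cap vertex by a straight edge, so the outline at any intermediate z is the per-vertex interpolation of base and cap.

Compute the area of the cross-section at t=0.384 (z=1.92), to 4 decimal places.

Cross-section at t=0.384: each vertex is (1-t)·p0[i] + t·p1[i].
  v1: (1-0.384)·(3.41,1.38) + 0.384·(6.66,3.77) = (4.6580,2.2978)
  v2: (1-0.384)·(2.96,3.44) + 0.384·(4.18,5.64) = (3.4285,4.2848)
  v3: (1-0.384)·(-0.93,3.53) + 0.384·(-1.87,9.85) = (-1.2910,5.9569)
  v4: (1-0.384)·(-1.89,1.91) + 0.384·(-5.18,6.91) = (-3.1534,3.8300)
  v5: (1-0.384)·(-2.43,-0.08) + 0.384·(-7.77,0.98) = (-4.4806,0.3270)
  v6: (1-0.384)·(-1.83,-4.51) + 0.384·(-2.78,-6.63) = (-2.1948,-5.3241)
  v7: (1-0.384)·(2.83,-1.78) + 0.384·(3.67,-0.81) = (3.1526,-1.4075)
Shoelace sum Σ(x_i·y_{i+1} − x_{i+1}·y_i):
  i=1: 4.6580·4.2848 − 3.4285·2.2978 = +12.0808 (running +12.0808)
  i=2: 3.4285·5.9569 − -1.2910·4.2848 = +25.9545 (running +38.0353)
  i=3: -1.2910·3.8300 − -3.1534·5.9569 = +13.8398 (running +51.8751)
  i=4: -3.1534·0.3270 − -4.4806·3.8300 = +16.1293 (running +68.0044)
  i=5: -4.4806·-5.3241 − -2.1948·0.3270 = +24.5726 (running +92.5771)
  i=6: -2.1948·-1.4075 − 3.1526·-5.3241 = +19.8737 (running +112.4508)
  i=7: 3.1526·2.2978 − 4.6580·-1.4075 = +13.8001 (running +126.2508)
Area = |Σ|/2 = |126.2508|/2 = 63.1254

Area at t=0.384: 63.1254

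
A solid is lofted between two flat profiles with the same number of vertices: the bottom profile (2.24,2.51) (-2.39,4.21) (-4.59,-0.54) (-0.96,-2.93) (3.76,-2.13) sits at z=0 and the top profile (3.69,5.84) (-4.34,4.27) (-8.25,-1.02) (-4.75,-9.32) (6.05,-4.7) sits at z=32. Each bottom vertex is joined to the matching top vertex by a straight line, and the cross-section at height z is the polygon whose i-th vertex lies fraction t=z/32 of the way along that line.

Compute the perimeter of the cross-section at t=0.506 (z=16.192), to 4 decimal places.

Perimeter at t=0.506: 34.8202

Cross-section at t=0.506: each vertex is (1-t)·p0[i] + t·p1[i].
  v1: (1-0.506)·(2.24,2.51) + 0.506·(3.69,5.84) = (2.9737,4.1950)
  v2: (1-0.506)·(-2.39,4.21) + 0.506·(-4.34,4.27) = (-3.3767,4.2404)
  v3: (1-0.506)·(-4.59,-0.54) + 0.506·(-8.25,-1.02) = (-6.4420,-0.7829)
  v4: (1-0.506)·(-0.96,-2.93) + 0.506·(-4.75,-9.32) = (-2.8777,-6.1633)
  v5: (1-0.506)·(3.76,-2.13) + 0.506·(6.05,-4.7) = (4.9187,-3.4304)
Perimeter = Σ |v_{i+1} − v_i|:
  edge 1→2: √(-6.3504² + 0.0454²) = 6.3506 (running 6.3506)
  edge 2→3: √(-3.0653² + -5.0232²) = 5.8846 (running 12.2352)
  edge 3→4: √(3.5642² + -5.3805²) = 6.4539 (running 18.6891)
  edge 4→5: √(7.7965² + 2.7329²) = 8.2616 (running 26.9507)
  edge 5→1: √(-1.9450² + 7.6254²) = 7.8696 (running 34.8202)
Perimeter = 34.8202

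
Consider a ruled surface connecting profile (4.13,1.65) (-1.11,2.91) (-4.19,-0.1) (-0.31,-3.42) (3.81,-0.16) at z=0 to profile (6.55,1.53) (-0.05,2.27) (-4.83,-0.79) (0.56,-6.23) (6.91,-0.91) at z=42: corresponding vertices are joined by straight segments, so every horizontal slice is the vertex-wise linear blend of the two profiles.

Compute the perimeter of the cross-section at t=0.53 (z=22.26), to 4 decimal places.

Cross-section at t=0.53: each vertex is (1-t)·p0[i] + t·p1[i].
  v1: (1-0.53)·(4.13,1.65) + 0.53·(6.55,1.53) = (5.4126,1.5864)
  v2: (1-0.53)·(-1.11,2.91) + 0.53·(-0.05,2.27) = (-0.5482,2.5708)
  v3: (1-0.53)·(-4.19,-0.1) + 0.53·(-4.83,-0.79) = (-4.5292,-0.4657)
  v4: (1-0.53)·(-0.31,-3.42) + 0.53·(0.56,-6.23) = (0.1511,-4.9093)
  v5: (1-0.53)·(3.81,-0.16) + 0.53·(6.91,-0.91) = (5.4530,-0.5575)
Perimeter = Σ |v_{i+1} − v_i|:
  edge 1→2: √(-5.9608² + 0.9844²) = 6.0415 (running 6.0415)
  edge 2→3: √(-3.9810² + -3.0365²) = 5.0069 (running 11.0484)
  edge 3→4: √(4.6803² + -4.4436²) = 6.4537 (running 17.5021)
  edge 4→5: √(5.3019² + 4.3518²) = 6.8592 (running 24.3613)
  edge 5→1: √(-0.0404² + 2.1439²) = 2.1443 (running 26.5056)
Perimeter = 26.5056

Perimeter at t=0.53: 26.5056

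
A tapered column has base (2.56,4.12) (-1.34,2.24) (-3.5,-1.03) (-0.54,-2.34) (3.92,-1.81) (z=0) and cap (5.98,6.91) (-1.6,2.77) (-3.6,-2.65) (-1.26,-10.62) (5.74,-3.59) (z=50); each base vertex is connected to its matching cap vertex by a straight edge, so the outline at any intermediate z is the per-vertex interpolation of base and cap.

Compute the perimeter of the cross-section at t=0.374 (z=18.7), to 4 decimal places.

Perimeter at t=0.374: 29.0450

Cross-section at t=0.374: each vertex is (1-t)·p0[i] + t·p1[i].
  v1: (1-0.374)·(2.56,4.12) + 0.374·(5.98,6.91) = (3.8391,5.1635)
  v2: (1-0.374)·(-1.34,2.24) + 0.374·(-1.6,2.77) = (-1.4372,2.4382)
  v3: (1-0.374)·(-3.5,-1.03) + 0.374·(-3.6,-2.65) = (-3.5374,-1.6359)
  v4: (1-0.374)·(-0.54,-2.34) + 0.374·(-1.26,-10.62) = (-0.8093,-5.4367)
  v5: (1-0.374)·(3.92,-1.81) + 0.374·(5.74,-3.59) = (4.6007,-2.4757)
Perimeter = Σ |v_{i+1} − v_i|:
  edge 1→2: √(-5.2763² + -2.7252²) = 5.9386 (running 5.9386)
  edge 2→3: √(-2.1002² + -4.0741²) = 4.5836 (running 10.5221)
  edge 3→4: √(2.7281² + -3.8008²) = 4.6786 (running 15.2007)
  edge 4→5: √(5.4100² + 2.9610²) = 6.1673 (running 21.3680)
  edge 5→1: √(-0.7616² + 7.6392²) = 7.6771 (running 29.0450)
Perimeter = 29.0450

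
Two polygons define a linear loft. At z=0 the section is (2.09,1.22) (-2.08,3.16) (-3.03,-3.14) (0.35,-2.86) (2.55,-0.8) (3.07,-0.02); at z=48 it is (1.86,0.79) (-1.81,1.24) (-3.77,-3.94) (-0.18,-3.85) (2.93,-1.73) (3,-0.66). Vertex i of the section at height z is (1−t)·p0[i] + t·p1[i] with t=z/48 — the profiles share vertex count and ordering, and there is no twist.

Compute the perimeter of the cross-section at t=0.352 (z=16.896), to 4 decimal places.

Cross-section at t=0.352: each vertex is (1-t)·p0[i] + t·p1[i].
  v1: (1-0.352)·(2.09,1.22) + 0.352·(1.86,0.79) = (2.0090,1.0686)
  v2: (1-0.352)·(-2.08,3.16) + 0.352·(-1.81,1.24) = (-1.9850,2.4842)
  v3: (1-0.352)·(-3.03,-3.14) + 0.352·(-3.77,-3.94) = (-3.2905,-3.4216)
  v4: (1-0.352)·(0.35,-2.86) + 0.352·(-0.18,-3.85) = (0.1634,-3.2085)
  v5: (1-0.352)·(2.55,-0.8) + 0.352·(2.93,-1.73) = (2.6838,-1.1274)
  v6: (1-0.352)·(3.07,-0.02) + 0.352·(3,-0.66) = (3.0454,-0.2453)
Perimeter = Σ |v_{i+1} − v_i|:
  edge 1→2: √(-3.9940² + 1.4155²) = 4.2374 (running 4.2374)
  edge 2→3: √(-1.3055² + -5.9058²) = 6.0483 (running 10.2858)
  edge 3→4: √(3.4539² + 0.2131²) = 3.4605 (running 13.7462)
  edge 4→5: √(2.5203² + 2.0811²) = 3.2685 (running 17.0147)
  edge 5→6: √(0.3616² + 0.8821²) = 0.9533 (running 17.9681)
  edge 6→1: √(-1.0363² + 1.3139²) = 1.6734 (running 19.6415)
Perimeter = 19.6415

Perimeter at t=0.352: 19.6415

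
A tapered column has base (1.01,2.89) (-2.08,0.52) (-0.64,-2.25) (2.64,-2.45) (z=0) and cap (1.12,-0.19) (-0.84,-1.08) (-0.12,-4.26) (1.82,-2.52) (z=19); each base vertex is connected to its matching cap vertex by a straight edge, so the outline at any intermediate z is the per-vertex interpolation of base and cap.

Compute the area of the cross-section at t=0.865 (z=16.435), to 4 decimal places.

Area at t=0.865: 7.2577

Cross-section at t=0.865: each vertex is (1-t)·p0[i] + t·p1[i].
  v1: (1-0.865)·(1.01,2.89) + 0.865·(1.12,-0.19) = (1.1052,0.2258)
  v2: (1-0.865)·(-2.08,0.52) + 0.865·(-0.84,-1.08) = (-1.0074,-0.8640)
  v3: (1-0.865)·(-0.64,-2.25) + 0.865·(-0.12,-4.26) = (-0.1902,-3.9886)
  v4: (1-0.865)·(2.64,-2.45) + 0.865·(1.82,-2.52) = (1.9307,-2.5106)
Shoelace sum Σ(x_i·y_{i+1} − x_{i+1}·y_i):
  i=1: 1.1052·-0.8640 − -1.0074·0.2258 = -0.7274 (running -0.7274)
  i=2: -1.0074·-3.9886 − -0.1902·-0.8640 = +3.8538 (running +3.1265)
  i=3: -0.1902·-2.5106 − 1.9307·-3.9886 = +8.1784 (running +11.3048)
  i=4: 1.9307·0.2258 − 1.1052·-2.5106 = +3.2105 (running +14.5153)
Area = |Σ|/2 = |14.5153|/2 = 7.2577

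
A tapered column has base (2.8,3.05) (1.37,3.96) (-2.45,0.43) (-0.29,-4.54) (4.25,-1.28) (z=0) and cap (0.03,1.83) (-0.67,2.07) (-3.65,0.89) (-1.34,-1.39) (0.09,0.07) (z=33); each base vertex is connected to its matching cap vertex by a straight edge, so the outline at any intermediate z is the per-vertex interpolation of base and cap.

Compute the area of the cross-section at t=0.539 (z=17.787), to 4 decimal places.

Cross-section at t=0.539: each vertex is (1-t)·p0[i] + t·p1[i].
  v1: (1-0.539)·(2.8,3.05) + 0.539·(0.03,1.83) = (1.3070,2.3924)
  v2: (1-0.539)·(1.37,3.96) + 0.539·(-0.67,2.07) = (0.2704,2.9413)
  v3: (1-0.539)·(-2.45,0.43) + 0.539·(-3.65,0.89) = (-3.0968,0.6779)
  v4: (1-0.539)·(-0.29,-4.54) + 0.539·(-1.34,-1.39) = (-0.8560,-2.8422)
  v5: (1-0.539)·(4.25,-1.28) + 0.539·(0.09,0.07) = (2.0078,-0.5523)
Shoelace sum Σ(x_i·y_{i+1} − x_{i+1}·y_i):
  i=1: 1.3070·2.9413 − 0.2704·2.3924 = +3.1972 (running +3.1972)
  i=2: 0.2704·0.6779 − -3.0968·2.9413 = +9.2919 (running +12.4891)
  i=3: -3.0968·-2.8422 − -0.8560·0.6779 = +9.3819 (running +21.8710)
  i=4: -0.8560·-0.5523 − 2.0078·-2.8422 = +6.1791 (running +28.0501)
  i=5: 2.0078·2.3924 − 1.3070·-0.5523 = +5.5253 (running +33.5754)
Area = |Σ|/2 = |33.5754|/2 = 16.7877

Area at t=0.539: 16.7877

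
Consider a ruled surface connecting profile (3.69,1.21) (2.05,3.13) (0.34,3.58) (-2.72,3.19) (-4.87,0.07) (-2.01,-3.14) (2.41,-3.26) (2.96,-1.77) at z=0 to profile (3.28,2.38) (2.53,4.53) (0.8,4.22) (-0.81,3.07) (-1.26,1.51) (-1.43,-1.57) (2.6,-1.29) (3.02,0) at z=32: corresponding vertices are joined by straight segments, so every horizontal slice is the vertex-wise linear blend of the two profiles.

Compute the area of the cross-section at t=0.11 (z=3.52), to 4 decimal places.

Cross-section at t=0.11: each vertex is (1-t)·p0[i] + t·p1[i].
  v1: (1-0.11)·(3.69,1.21) + 0.11·(3.28,2.38) = (3.6449,1.3387)
  v2: (1-0.11)·(2.05,3.13) + 0.11·(2.53,4.53) = (2.1028,3.2840)
  v3: (1-0.11)·(0.34,3.58) + 0.11·(0.8,4.22) = (0.3906,3.6504)
  v4: (1-0.11)·(-2.72,3.19) + 0.11·(-0.81,3.07) = (-2.5099,3.1768)
  v5: (1-0.11)·(-4.87,0.07) + 0.11·(-1.26,1.51) = (-4.4729,0.2284)
  v6: (1-0.11)·(-2.01,-3.14) + 0.11·(-1.43,-1.57) = (-1.9462,-2.9673)
  v7: (1-0.11)·(2.41,-3.26) + 0.11·(2.6,-1.29) = (2.4309,-3.0433)
  v8: (1-0.11)·(2.96,-1.77) + 0.11·(3.02,0) = (2.9666,-1.5753)
Shoelace sum Σ(x_i·y_{i+1} − x_{i+1}·y_i):
  i=1: 3.6449·3.2840 − 2.1028·1.3387 = +9.1548 (running +9.1548)
  i=2: 2.1028·3.6504 − 0.3906·3.2840 = +6.3933 (running +15.5482)
  i=3: 0.3906·3.1768 − -2.5099·3.6504 = +10.4030 (running +25.9512)
  i=4: -2.5099·0.2284 − -4.4729·3.1768 = +13.6362 (running +39.5874)
  i=5: -4.4729·-2.9673 − -1.9462·0.2284 = +13.7169 (running +53.3044)
  i=6: -1.9462·-3.0433 − 2.4309·-2.9673 = +13.1361 (running +66.4404)
  i=7: 2.4309·-1.5753 − 2.9666·-3.0433 = +5.1989 (running +71.6393)
  i=8: 2.9666·1.3387 − 3.6449·-1.5753 = +9.7132 (running +81.3525)
Area = |Σ|/2 = |81.3525|/2 = 40.6762

Area at t=0.11: 40.6762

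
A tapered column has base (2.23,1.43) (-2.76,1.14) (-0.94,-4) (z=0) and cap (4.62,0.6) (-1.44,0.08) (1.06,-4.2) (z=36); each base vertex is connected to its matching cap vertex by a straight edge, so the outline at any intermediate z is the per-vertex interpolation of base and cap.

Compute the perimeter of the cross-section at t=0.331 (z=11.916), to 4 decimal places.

Cross-section at t=0.331: each vertex is (1-t)·p0[i] + t·p1[i].
  v1: (1-0.331)·(2.23,1.43) + 0.331·(4.62,0.6) = (3.0211,1.1553)
  v2: (1-0.331)·(-2.76,1.14) + 0.331·(-1.44,0.08) = (-2.3231,0.7891)
  v3: (1-0.331)·(-0.94,-4) + 0.331·(1.06,-4.2) = (-0.2780,-4.0662)
Perimeter = Σ |v_{i+1} − v_i|:
  edge 1→2: √(-5.3442² + -0.3661²) = 5.3567 (running 5.3567)
  edge 2→3: √(2.0451² + -4.8553²) = 5.2685 (running 10.6252)
  edge 3→1: √(3.2991² + 5.2215²) = 6.1764 (running 16.8015)
Perimeter = 16.8015

Perimeter at t=0.331: 16.8015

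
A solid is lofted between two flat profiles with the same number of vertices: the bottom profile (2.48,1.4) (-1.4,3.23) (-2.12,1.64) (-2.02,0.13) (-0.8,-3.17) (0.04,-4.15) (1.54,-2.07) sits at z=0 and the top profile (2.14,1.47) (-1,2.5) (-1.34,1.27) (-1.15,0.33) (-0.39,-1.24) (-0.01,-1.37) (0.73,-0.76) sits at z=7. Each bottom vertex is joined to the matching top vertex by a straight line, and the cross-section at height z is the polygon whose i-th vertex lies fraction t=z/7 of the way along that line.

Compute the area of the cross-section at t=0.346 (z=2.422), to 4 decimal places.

Cross-section at t=0.346: each vertex is (1-t)·p0[i] + t·p1[i].
  v1: (1-0.346)·(2.48,1.4) + 0.346·(2.14,1.47) = (2.3624,1.4242)
  v2: (1-0.346)·(-1.4,3.23) + 0.346·(-1,2.5) = (-1.2616,2.9774)
  v3: (1-0.346)·(-2.12,1.64) + 0.346·(-1.34,1.27) = (-1.8501,1.5120)
  v4: (1-0.346)·(-2.02,0.13) + 0.346·(-1.15,0.33) = (-1.7190,0.1992)
  v5: (1-0.346)·(-0.8,-3.17) + 0.346·(-0.39,-1.24) = (-0.6581,-2.5022)
  v6: (1-0.346)·(0.04,-4.15) + 0.346·(-0.01,-1.37) = (0.0227,-3.1881)
  v7: (1-0.346)·(1.54,-2.07) + 0.346·(0.73,-0.76) = (1.2597,-1.6167)
Shoelace sum Σ(x_i·y_{i+1} − x_{i+1}·y_i):
  i=1: 2.3624·2.9774 − -1.2616·1.4242 = +8.8305 (running +8.8305)
  i=2: -1.2616·1.5120 − -1.8501·2.9774 = +3.6011 (running +12.4316)
  i=3: -1.8501·0.1992 − -1.7190·1.5120 = +2.2305 (running +14.6621)
  i=4: -1.7190·-2.5022 − -0.6581·0.1992 = +4.4324 (running +19.0945)
  i=5: -0.6581·-3.1881 − 0.0227·-2.5022 = +2.1550 (running +21.2495)
  i=6: 0.0227·-1.6167 − 1.2597·-3.1881 = +3.9795 (running +25.2290)
  i=7: 1.2597·1.4242 − 2.3624·-1.6167 = +5.6135 (running +30.8425)
Area = |Σ|/2 = |30.8425|/2 = 15.4212

Area at t=0.346: 15.4212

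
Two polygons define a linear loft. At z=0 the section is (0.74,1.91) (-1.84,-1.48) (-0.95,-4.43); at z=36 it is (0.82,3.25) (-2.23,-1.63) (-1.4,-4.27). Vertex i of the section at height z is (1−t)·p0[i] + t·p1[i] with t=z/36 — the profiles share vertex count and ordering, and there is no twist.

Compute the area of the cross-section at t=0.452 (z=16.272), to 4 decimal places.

Area at t=0.452: 5.6764

Cross-section at t=0.452: each vertex is (1-t)·p0[i] + t·p1[i].
  v1: (1-0.452)·(0.74,1.91) + 0.452·(0.82,3.25) = (0.7762,2.5157)
  v2: (1-0.452)·(-1.84,-1.48) + 0.452·(-2.23,-1.63) = (-2.0163,-1.5478)
  v3: (1-0.452)·(-0.95,-4.43) + 0.452·(-1.4,-4.27) = (-1.1534,-4.3577)
Shoelace sum Σ(x_i·y_{i+1} − x_{i+1}·y_i):
  i=1: 0.7762·-1.5478 − -2.0163·2.5157 = +3.8710 (running +3.8710)
  i=2: -2.0163·-4.3577 − -1.1534·-1.5478 = +7.0011 (running +10.8720)
  i=3: -1.1534·2.5157 − 0.7762·-4.3577 = +0.4807 (running +11.3527)
Area = |Σ|/2 = |11.3527|/2 = 5.6764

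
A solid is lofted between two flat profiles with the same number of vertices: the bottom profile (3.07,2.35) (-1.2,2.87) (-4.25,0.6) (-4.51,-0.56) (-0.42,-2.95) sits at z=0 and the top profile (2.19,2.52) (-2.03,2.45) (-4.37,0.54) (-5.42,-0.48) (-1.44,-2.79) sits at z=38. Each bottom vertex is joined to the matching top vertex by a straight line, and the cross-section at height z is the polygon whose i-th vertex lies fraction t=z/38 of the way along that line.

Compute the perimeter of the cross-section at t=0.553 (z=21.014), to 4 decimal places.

Perimeter at t=0.553: 19.9589

Cross-section at t=0.553: each vertex is (1-t)·p0[i] + t·p1[i].
  v1: (1-0.553)·(3.07,2.35) + 0.553·(2.19,2.52) = (2.5834,2.4440)
  v2: (1-0.553)·(-1.2,2.87) + 0.553·(-2.03,2.45) = (-1.6590,2.6377)
  v3: (1-0.553)·(-4.25,0.6) + 0.553·(-4.37,0.54) = (-4.3164,0.5668)
  v4: (1-0.553)·(-4.51,-0.56) + 0.553·(-5.42,-0.48) = (-5.0132,-0.5158)
  v5: (1-0.553)·(-0.42,-2.95) + 0.553·(-1.44,-2.79) = (-0.9841,-2.8615)
Perimeter = Σ |v_{i+1} − v_i|:
  edge 1→2: √(-4.2424² + 0.1937²) = 4.2468 (running 4.2468)
  edge 2→3: √(-2.6574² + -2.0709²) = 3.3690 (running 7.6158)
  edge 3→4: √(-0.6969² + -1.0826²) = 1.2875 (running 8.9033)
  edge 4→5: √(4.0292² + -2.3458²) = 4.6623 (running 13.5656)
  edge 5→1: √(3.5674² + 5.3055²) = 6.3934 (running 19.9589)
Perimeter = 19.9589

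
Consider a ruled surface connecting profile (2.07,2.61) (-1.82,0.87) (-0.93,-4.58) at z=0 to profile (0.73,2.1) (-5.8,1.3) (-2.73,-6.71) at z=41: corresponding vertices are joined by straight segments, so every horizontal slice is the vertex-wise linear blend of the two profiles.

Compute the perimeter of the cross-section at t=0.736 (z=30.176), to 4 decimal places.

Cross-section at t=0.736: each vertex is (1-t)·p0[i] + t·p1[i].
  v1: (1-0.736)·(2.07,2.61) + 0.736·(0.73,2.1) = (1.0838,2.2346)
  v2: (1-0.736)·(-1.82,0.87) + 0.736·(-5.8,1.3) = (-4.7493,1.1865)
  v3: (1-0.736)·(-0.93,-4.58) + 0.736·(-2.73,-6.71) = (-2.2548,-6.1477)
Perimeter = Σ |v_{i+1} − v_i|:
  edge 1→2: √(-5.8330² + -1.0482²) = 5.9265 (running 5.9265)
  edge 2→3: √(2.4945² + -7.3342²) = 7.7468 (running 13.6732)
  edge 3→1: √(3.3386² + 8.3823²) = 9.0227 (running 22.6959)
Perimeter = 22.6959

Perimeter at t=0.736: 22.6959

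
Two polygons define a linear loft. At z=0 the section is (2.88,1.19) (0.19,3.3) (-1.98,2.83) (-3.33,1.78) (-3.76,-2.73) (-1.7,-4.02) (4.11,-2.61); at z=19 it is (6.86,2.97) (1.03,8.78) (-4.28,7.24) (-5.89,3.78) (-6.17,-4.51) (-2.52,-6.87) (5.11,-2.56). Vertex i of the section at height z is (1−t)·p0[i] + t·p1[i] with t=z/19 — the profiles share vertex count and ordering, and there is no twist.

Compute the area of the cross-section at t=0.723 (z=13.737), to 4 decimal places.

Cross-section at t=0.723: each vertex is (1-t)·p0[i] + t·p1[i].
  v1: (1-0.723)·(2.88,1.19) + 0.723·(6.86,2.97) = (5.7575,2.4769)
  v2: (1-0.723)·(0.19,3.3) + 0.723·(1.03,8.78) = (0.7973,7.2620)
  v3: (1-0.723)·(-1.98,2.83) + 0.723·(-4.28,7.24) = (-3.6429,6.0184)
  v4: (1-0.723)·(-3.33,1.78) + 0.723·(-5.89,3.78) = (-5.1809,3.2260)
  v5: (1-0.723)·(-3.76,-2.73) + 0.723·(-6.17,-4.51) = (-5.5024,-4.0169)
  v6: (1-0.723)·(-1.7,-4.02) + 0.723·(-2.52,-6.87) = (-2.2929,-6.0806)
  v7: (1-0.723)·(4.11,-2.61) + 0.723·(5.11,-2.56) = (4.8330,-2.5739)
Shoelace sum Σ(x_i·y_{i+1} − x_{i+1}·y_i):
  i=1: 5.7575·7.2620 − 0.7973·2.4769 = +39.8366 (running +39.8366)
  i=2: 0.7973·6.0184 − -3.6429·7.2620 = +31.2535 (running +71.0901)
  i=3: -3.6429·3.2260 − -5.1809·6.0184 = +19.4288 (running +90.5188)
  i=4: -5.1809·-4.0169 − -5.5024·3.2260 = +38.5621 (running +129.0810)
  i=5: -5.5024·-6.0806 − -2.2929·-4.0169 = +24.2475 (running +153.3285)
  i=6: -2.2929·-2.5739 − 4.8330·-6.0806 = +35.2888 (running +188.6173)
  i=7: 4.8330·2.4769 − 5.7575·-2.5739 = +26.7901 (running +215.4074)
Area = |Σ|/2 = |215.4074|/2 = 107.7037

Area at t=0.723: 107.7037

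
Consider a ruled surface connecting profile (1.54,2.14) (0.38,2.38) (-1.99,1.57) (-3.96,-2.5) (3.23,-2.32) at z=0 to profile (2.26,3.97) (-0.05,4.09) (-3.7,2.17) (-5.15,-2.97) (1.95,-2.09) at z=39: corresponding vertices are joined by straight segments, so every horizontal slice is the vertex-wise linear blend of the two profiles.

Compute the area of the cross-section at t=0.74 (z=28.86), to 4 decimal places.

Area at t=0.74: 33.8458

Cross-section at t=0.74: each vertex is (1-t)·p0[i] + t·p1[i].
  v1: (1-0.74)·(1.54,2.14) + 0.74·(2.26,3.97) = (2.0728,3.4942)
  v2: (1-0.74)·(0.38,2.38) + 0.74·(-0.05,4.09) = (0.0618,3.6454)
  v3: (1-0.74)·(-1.99,1.57) + 0.74·(-3.7,2.17) = (-3.2554,2.0140)
  v4: (1-0.74)·(-3.96,-2.5) + 0.74·(-5.15,-2.97) = (-4.8406,-2.8478)
  v5: (1-0.74)·(3.23,-2.32) + 0.74·(1.95,-2.09) = (2.2828,-2.1498)
Shoelace sum Σ(x_i·y_{i+1} − x_{i+1}·y_i):
  i=1: 2.0728·3.6454 − 0.0618·3.4942 = +7.3402 (running +7.3402)
  i=2: 0.0618·2.0140 − -3.2554·3.6454 = +11.9917 (running +19.3319)
  i=3: -3.2554·-2.8478 − -4.8406·2.0140 = +19.0197 (running +38.3516)
  i=4: -4.8406·-2.1498 − 2.2828·-2.8478 = +16.9073 (running +55.2589)
  i=5: 2.2828·3.4942 − 2.0728·-2.1498 = +12.4327 (running +67.6916)
Area = |Σ|/2 = |67.6916|/2 = 33.8458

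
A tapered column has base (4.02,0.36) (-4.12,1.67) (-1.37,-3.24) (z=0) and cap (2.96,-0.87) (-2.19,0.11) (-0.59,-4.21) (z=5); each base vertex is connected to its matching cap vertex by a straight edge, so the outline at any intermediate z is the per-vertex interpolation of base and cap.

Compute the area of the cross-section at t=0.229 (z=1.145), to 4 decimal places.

Area at t=0.229: 16.2643

Cross-section at t=0.229: each vertex is (1-t)·p0[i] + t·p1[i].
  v1: (1-0.229)·(4.02,0.36) + 0.229·(2.96,-0.87) = (3.7773,0.0783)
  v2: (1-0.229)·(-4.12,1.67) + 0.229·(-2.19,0.11) = (-3.6780,1.3128)
  v3: (1-0.229)·(-1.37,-3.24) + 0.229·(-0.59,-4.21) = (-1.1914,-3.4621)
Shoelace sum Σ(x_i·y_{i+1} − x_{i+1}·y_i):
  i=1: 3.7773·1.3128 − -3.6780·0.0783 = +5.2467 (running +5.2467)
  i=2: -3.6780·-3.4621 − -1.1914·1.3128 = +14.2978 (running +19.5445)
  i=3: -1.1914·0.0783 − 3.7773·-3.4621 = +12.9840 (running +32.5286)
Area = |Σ|/2 = |32.5286|/2 = 16.2643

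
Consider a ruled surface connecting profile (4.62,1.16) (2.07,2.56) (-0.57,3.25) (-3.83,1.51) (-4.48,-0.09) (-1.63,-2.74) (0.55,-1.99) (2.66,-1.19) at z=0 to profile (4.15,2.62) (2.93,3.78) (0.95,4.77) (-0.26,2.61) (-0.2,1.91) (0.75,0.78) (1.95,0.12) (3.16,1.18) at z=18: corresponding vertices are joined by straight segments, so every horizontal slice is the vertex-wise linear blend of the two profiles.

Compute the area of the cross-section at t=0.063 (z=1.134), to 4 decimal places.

Cross-section at t=0.063: each vertex is (1-t)·p0[i] + t·p1[i].
  v1: (1-0.063)·(4.62,1.16) + 0.063·(4.15,2.62) = (4.5904,1.2520)
  v2: (1-0.063)·(2.07,2.56) + 0.063·(2.93,3.78) = (2.1242,2.6369)
  v3: (1-0.063)·(-0.57,3.25) + 0.063·(0.95,4.77) = (-0.4742,3.3458)
  v4: (1-0.063)·(-3.83,1.51) + 0.063·(-0.26,2.61) = (-3.6051,1.5793)
  v5: (1-0.063)·(-4.48,-0.09) + 0.063·(-0.2,1.91) = (-4.2104,0.0360)
  v6: (1-0.063)·(-1.63,-2.74) + 0.063·(0.75,0.78) = (-1.4801,-2.5182)
  v7: (1-0.063)·(0.55,-1.99) + 0.063·(1.95,0.12) = (0.6382,-1.8571)
  v8: (1-0.063)·(2.66,-1.19) + 0.063·(3.16,1.18) = (2.6915,-1.0407)
Shoelace sum Σ(x_i·y_{i+1} − x_{i+1}·y_i):
  i=1: 4.5904·2.6369 − 2.1242·1.2520 = +9.4448 (running +9.4448)
  i=2: 2.1242·3.3458 − -0.4742·2.6369 = +8.3575 (running +17.8023)
  i=3: -0.4742·1.5793 − -3.6051·3.3458 = +11.3128 (running +29.1151)
  i=4: -3.6051·0.0360 − -4.2104·1.5793 = +6.5196 (running +35.6347)
  i=5: -4.2104·-2.5182 − -1.4801·0.0360 = +10.6560 (running +46.2907)
  i=6: -1.4801·-1.8571 − 0.6382·-2.5182 = +4.3557 (running +50.6464)
  i=7: 0.6382·-1.0407 − 2.6915·-1.8571 = +4.3341 (running +54.9806)
  i=8: 2.6915·1.2520 − 4.5904·-1.0407 = +8.1469 (running +63.1274)
Area = |Σ|/2 = |63.1274|/2 = 31.5637

Area at t=0.063: 31.5637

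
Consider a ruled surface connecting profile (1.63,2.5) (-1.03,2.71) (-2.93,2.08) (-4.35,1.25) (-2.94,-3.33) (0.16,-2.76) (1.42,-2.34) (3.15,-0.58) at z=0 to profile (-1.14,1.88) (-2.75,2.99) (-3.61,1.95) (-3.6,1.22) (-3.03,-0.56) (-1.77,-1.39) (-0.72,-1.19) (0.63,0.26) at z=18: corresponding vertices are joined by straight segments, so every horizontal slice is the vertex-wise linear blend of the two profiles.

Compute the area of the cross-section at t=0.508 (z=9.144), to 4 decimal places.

Area at t=0.508: 19.8178

Cross-section at t=0.508: each vertex is (1-t)·p0[i] + t·p1[i].
  v1: (1-0.508)·(1.63,2.5) + 0.508·(-1.14,1.88) = (0.2228,2.1850)
  v2: (1-0.508)·(-1.03,2.71) + 0.508·(-2.75,2.99) = (-1.9038,2.8522)
  v3: (1-0.508)·(-2.93,2.08) + 0.508·(-3.61,1.95) = (-3.2754,2.0140)
  v4: (1-0.508)·(-4.35,1.25) + 0.508·(-3.6,1.22) = (-3.9690,1.2348)
  v5: (1-0.508)·(-2.94,-3.33) + 0.508·(-3.03,-0.56) = (-2.9857,-1.9228)
  v6: (1-0.508)·(0.16,-2.76) + 0.508·(-1.77,-1.39) = (-0.8204,-2.0640)
  v7: (1-0.508)·(1.42,-2.34) + 0.508·(-0.72,-1.19) = (0.3329,-1.7558)
  v8: (1-0.508)·(3.15,-0.58) + 0.508·(0.63,0.26) = (1.8698,-0.1533)
Shoelace sum Σ(x_i·y_{i+1} − x_{i+1}·y_i):
  i=1: 0.2228·2.8522 − -1.9038·2.1850 = +4.7954 (running +4.7954)
  i=2: -1.9038·2.0140 − -3.2754·2.8522 = +5.5082 (running +10.3036)
  i=3: -3.2754·1.2348 − -3.9690·2.0140 = +3.9490 (running +14.2527)
  i=4: -3.9690·-1.9228 − -2.9857·1.2348 = +11.3184 (running +25.5711)
  i=5: -2.9857·-2.0640 − -0.8204·-1.9228 = +4.5851 (running +30.1561)
  i=6: -0.8204·-1.7558 − 0.3329·-2.0640 = +2.1276 (running +32.2837)
  i=7: 0.3329·-0.1533 − 1.8698·-1.7558 = +3.2320 (running +35.5158)
  i=8: 1.8698·2.1850 − 0.2228·-0.1533 = +4.1198 (running +39.6356)
Area = |Σ|/2 = |39.6356|/2 = 19.8178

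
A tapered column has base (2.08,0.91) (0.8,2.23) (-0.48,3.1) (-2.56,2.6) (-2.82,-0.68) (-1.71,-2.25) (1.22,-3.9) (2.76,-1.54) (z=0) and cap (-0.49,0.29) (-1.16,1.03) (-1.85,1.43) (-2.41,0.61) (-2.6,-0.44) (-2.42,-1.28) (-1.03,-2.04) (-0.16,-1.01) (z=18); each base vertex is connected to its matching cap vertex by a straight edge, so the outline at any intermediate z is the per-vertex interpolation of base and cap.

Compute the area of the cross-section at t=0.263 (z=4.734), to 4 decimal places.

Cross-section at t=0.263: each vertex is (1-t)·p0[i] + t·p1[i].
  v1: (1-0.263)·(2.08,0.91) + 0.263·(-0.49,0.29) = (1.4041,0.7469)
  v2: (1-0.263)·(0.8,2.23) + 0.263·(-1.16,1.03) = (0.2845,1.9144)
  v3: (1-0.263)·(-0.48,3.1) + 0.263·(-1.85,1.43) = (-0.8403,2.6608)
  v4: (1-0.263)·(-2.56,2.6) + 0.263·(-2.41,0.61) = (-2.5206,2.0766)
  v5: (1-0.263)·(-2.82,-0.68) + 0.263·(-2.6,-0.44) = (-2.7621,-0.6169)
  v6: (1-0.263)·(-1.71,-2.25) + 0.263·(-2.42,-1.28) = (-1.8967,-1.9949)
  v7: (1-0.263)·(1.22,-3.9) + 0.263·(-1.03,-2.04) = (0.6282,-3.4108)
  v8: (1-0.263)·(2.76,-1.54) + 0.263·(-0.16,-1.01) = (1.9920,-1.4006)
Shoelace sum Σ(x_i·y_{i+1} − x_{i+1}·y_i):
  i=1: 1.4041·1.9144 − 0.2845·0.7469 = +2.4755 (running +2.4755)
  i=2: 0.2845·2.6608 − -0.8403·1.9144 = +2.3657 (running +4.8412)
  i=3: -0.8403·2.0766 − -2.5206·2.6608 = +4.9616 (running +9.8028)
  i=4: -2.5206·-0.6169 − -2.7621·2.0766 = +7.2908 (running +17.0937)
  i=5: -2.7621·-1.9949 − -1.8967·-0.6169 = +4.3401 (running +21.4338)
  i=6: -1.8967·-3.4108 − 0.6282·-1.9949 = +7.7227 (running +29.1565)
  i=7: 0.6282·-1.4006 − 1.9920·-3.4108 = +5.9146 (running +35.0710)
  i=8: 1.9920·0.7469 − 1.4041·-1.4006 = +3.4545 (running +38.5255)
Area = |Σ|/2 = |38.5255|/2 = 19.2628

Area at t=0.263: 19.2628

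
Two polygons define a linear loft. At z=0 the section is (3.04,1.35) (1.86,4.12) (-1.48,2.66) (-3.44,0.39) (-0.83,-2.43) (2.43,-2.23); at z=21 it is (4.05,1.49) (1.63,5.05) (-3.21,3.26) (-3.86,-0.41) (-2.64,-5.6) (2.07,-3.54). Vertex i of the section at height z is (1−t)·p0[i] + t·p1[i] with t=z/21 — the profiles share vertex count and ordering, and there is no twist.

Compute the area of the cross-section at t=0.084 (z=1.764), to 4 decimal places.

Cross-section at t=0.084: each vertex is (1-t)·p0[i] + t·p1[i].
  v1: (1-0.084)·(3.04,1.35) + 0.084·(4.05,1.49) = (3.1248,1.3618)
  v2: (1-0.084)·(1.86,4.12) + 0.084·(1.63,5.05) = (1.8407,4.1981)
  v3: (1-0.084)·(-1.48,2.66) + 0.084·(-3.21,3.26) = (-1.6253,2.7104)
  v4: (1-0.084)·(-3.44,0.39) + 0.084·(-3.86,-0.41) = (-3.4753,0.3228)
  v5: (1-0.084)·(-0.83,-2.43) + 0.084·(-2.64,-5.6) = (-0.9820,-2.6963)
  v6: (1-0.084)·(2.43,-2.23) + 0.084·(2.07,-3.54) = (2.3998,-2.3400)
Shoelace sum Σ(x_i·y_{i+1} − x_{i+1}·y_i):
  i=1: 3.1248·4.1981 − 1.8407·1.3618 = +10.6119 (running +10.6119)
  i=2: 1.8407·2.7104 − -1.6253·4.1981 = +11.8123 (running +22.4242)
  i=3: -1.6253·0.3228 − -3.4753·2.7104 = +8.8947 (running +31.3189)
  i=4: -3.4753·-2.6963 − -0.9820·0.3228 = +9.6873 (running +41.0062)
  i=5: -0.9820·-2.3400 − 2.3998·-2.6963 = +8.7684 (running +49.7747)
  i=6: 2.3998·1.3618 − 3.1248·-2.3400 = +10.5801 (running +60.3548)
Area = |Σ|/2 = |60.3548|/2 = 30.1774

Area at t=0.084: 30.1774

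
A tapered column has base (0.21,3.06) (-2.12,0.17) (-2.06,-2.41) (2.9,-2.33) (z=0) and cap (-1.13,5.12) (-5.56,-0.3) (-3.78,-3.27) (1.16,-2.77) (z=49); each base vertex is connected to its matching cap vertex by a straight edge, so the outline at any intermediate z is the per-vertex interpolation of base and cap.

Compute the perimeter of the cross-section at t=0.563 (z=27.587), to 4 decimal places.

Perimeter at t=0.563: 20.7352

Cross-section at t=0.563: each vertex is (1-t)·p0[i] + t·p1[i].
  v1: (1-0.563)·(0.21,3.06) + 0.563·(-1.13,5.12) = (-0.5444,4.2198)
  v2: (1-0.563)·(-2.12,0.17) + 0.563·(-5.56,-0.3) = (-4.0567,-0.0946)
  v3: (1-0.563)·(-2.06,-2.41) + 0.563·(-3.78,-3.27) = (-3.0284,-2.8942)
  v4: (1-0.563)·(2.9,-2.33) + 0.563·(1.16,-2.77) = (1.9204,-2.5777)
Perimeter = Σ |v_{i+1} − v_i|:
  edge 1→2: √(-3.5123² + -4.3144²) = 5.5633 (running 5.5633)
  edge 2→3: √(1.0284² + -2.7996²) = 2.9825 (running 8.5458)
  edge 3→4: √(4.9487² + 0.3165²) = 4.9588 (running 13.5046)
  edge 4→1: √(-2.4648² + 6.7975²) = 7.2306 (running 20.7352)
Perimeter = 20.7352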